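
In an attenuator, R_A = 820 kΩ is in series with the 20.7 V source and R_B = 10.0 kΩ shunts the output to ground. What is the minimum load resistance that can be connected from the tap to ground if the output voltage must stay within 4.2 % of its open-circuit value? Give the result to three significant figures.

R_L(min) ≈ 225 kΩ

Output resistance R_th = R_A‖R_B = (820 × 10.0)/830.0 = 9.880 kΩ.
The fractional drop is R_th/(R_th + R_L); requiring this ≤ 0.0420 gives R_L ≥ R_th(1/0.0420 − 1) = 9.880 × 22.81 = 225 kΩ.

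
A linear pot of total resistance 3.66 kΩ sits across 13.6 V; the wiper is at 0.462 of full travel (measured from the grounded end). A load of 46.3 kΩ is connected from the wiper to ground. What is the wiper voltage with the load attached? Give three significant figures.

V ≈ 6.16 V

The wiper splits the pot into (1−α)R = 1.969 kΩ above and αR = 1.691 kΩ below.
Lower section ‖ load = 1.631 kΩ.
V_wiper = 13.6 × 1.631/(1.969 + 1.631) = 6.16 V.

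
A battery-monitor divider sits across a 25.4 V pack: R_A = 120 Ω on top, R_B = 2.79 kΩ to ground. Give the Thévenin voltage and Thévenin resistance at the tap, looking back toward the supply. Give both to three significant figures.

V_th is the open-circuit tap voltage: 25.4 × 2790/(120 + 2790) = 24.4 V.
With the supply zeroed, R_A and R_B appear in parallel from the tap: R_th = R_A‖R_B = (120 × 2790)/2910 = 115 Ω.

V_th = 24.4 V, R_th = 115 Ω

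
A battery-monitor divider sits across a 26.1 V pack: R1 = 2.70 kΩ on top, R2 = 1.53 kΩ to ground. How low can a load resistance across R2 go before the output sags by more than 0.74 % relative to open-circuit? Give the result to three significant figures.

Output resistance R_th = R1‖R2 = (2700 × 1530)/4230 = 976.6 Ω.
The fractional drop is R_th/(R_th + R_L); requiring this ≤ 0.00740 gives R_L ≥ R_th(1/0.00740 − 1) = 976.6 × 134.1 = 131 kΩ.

R_L(min) ≈ 131 kΩ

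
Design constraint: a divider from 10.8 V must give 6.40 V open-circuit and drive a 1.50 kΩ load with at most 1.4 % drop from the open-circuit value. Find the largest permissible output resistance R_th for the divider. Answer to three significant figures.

R_th ≤ 21.3 Ω

Loading drop = R_th/(R_th + R_L) ≤ 0.0140, so R_th ≤ R_L · ε/(1−ε) = 1.50 kΩ × 0.0140/0.9860 = 21.3 Ω.
(Any R1, R2 with R2/(R1+R2) = 0.593 and R1‖R2 ≤ 21.3 Ω will meet the spec.)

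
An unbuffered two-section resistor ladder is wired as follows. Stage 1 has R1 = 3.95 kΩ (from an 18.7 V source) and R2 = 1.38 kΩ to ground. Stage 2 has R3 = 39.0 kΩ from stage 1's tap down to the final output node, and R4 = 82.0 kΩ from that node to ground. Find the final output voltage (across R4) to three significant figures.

V_out ≈ 3.25 V

Stage 2 presents R3+R4 = 121.0 kΩ as a load on stage 1's tap.
Stage 1's lower leg becomes R2‖(R3+R4) = 1.364 kΩ, so V_mid = 18.7 × 1.364/5.314 = 4.801 V.
Stage 2 is itself unloaded: V_out = V_mid × R4/(R3+R4) = 4.801 × 82.0/121.0 = 3.25 V.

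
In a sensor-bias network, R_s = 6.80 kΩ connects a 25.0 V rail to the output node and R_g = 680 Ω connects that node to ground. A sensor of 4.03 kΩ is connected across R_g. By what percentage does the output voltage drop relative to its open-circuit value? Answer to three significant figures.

The divider's output (Thévenin) resistance is R_s‖R_g = 618.2 Ω.
Fractional drop under load = R_th/(R_th + R_L) = 618.2 / (618.2 + 4030) = 0.1330.
So the output falls by 13.3 %.

13.3 %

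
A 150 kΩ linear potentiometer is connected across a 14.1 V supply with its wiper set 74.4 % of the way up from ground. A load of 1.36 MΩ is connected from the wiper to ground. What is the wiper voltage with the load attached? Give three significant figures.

V ≈ 10.3 V

The wiper splits the pot into (1−α)R = 38.40 kΩ above and αR = 111.6 kΩ below.
Lower section ‖ load = 103.1 kΩ.
V_wiper = 14.1 × 103.1/(38.40 + 103.1) = 10.3 V.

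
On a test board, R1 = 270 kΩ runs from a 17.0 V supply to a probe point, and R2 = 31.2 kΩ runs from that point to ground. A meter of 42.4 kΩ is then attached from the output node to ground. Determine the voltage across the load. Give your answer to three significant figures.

V_out ≈ 1.06 V

The load sits in parallel with R2: R2‖R_L = (31.2 × 42.4) / (31.2 + 42.4) = 17.97 kΩ.
V_out = 17.0 × 17.97 / (270 + 17.97) = 17.0 × 17.97/288.0 = 1.06 V.
(Unloaded it would have been 1.76 V.)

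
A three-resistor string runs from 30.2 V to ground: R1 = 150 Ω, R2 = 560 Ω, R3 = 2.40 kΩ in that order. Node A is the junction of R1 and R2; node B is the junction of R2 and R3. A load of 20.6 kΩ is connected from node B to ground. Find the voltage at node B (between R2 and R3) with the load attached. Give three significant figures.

At node B, R3 is in parallel with the load: R3‖R_L = 2150 Ω.
Below node A the resistance is R2 + (R3‖R_L) = 2710 Ω, so V_A = 30.2 × 2710/2860 = 28.62 V.
Then V_B = V_A × (R3‖R_L)/(R2 + R3‖R_L) = 28.62 × 2150/2710 = 22.7 V.

V ≈ 22.7 V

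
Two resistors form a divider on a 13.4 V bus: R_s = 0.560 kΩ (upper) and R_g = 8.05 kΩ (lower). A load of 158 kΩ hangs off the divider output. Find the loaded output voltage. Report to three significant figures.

V_out ≈ 12.5 V

The load sits in parallel with R_g: R_g‖R_L = (8050 × 158000) / (8050 + 158000) = 7660 Ω.
V_out = 13.4 × 7660 / (560 + 7660) = 13.4 × 7660/8220 = 12.5 V.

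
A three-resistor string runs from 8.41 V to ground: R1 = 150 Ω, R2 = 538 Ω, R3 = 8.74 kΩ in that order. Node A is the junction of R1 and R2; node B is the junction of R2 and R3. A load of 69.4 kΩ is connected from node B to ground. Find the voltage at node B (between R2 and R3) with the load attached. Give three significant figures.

V ≈ 7.73 V

At node B, R3 is in parallel with the load: R3‖R_L = 7762 Ω.
Below node A the resistance is R2 + (R3‖R_L) = 8300 Ω, so V_A = 8.41 × 8300/8450 = 8.261 V.
Then V_B = V_A × (R3‖R_L)/(R2 + R3‖R_L) = 8.261 × 7762/8300 = 7.73 V.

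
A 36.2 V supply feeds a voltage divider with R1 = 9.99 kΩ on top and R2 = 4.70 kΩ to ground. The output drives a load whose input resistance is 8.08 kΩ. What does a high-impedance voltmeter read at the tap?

V_out ≈ 8.30 V

The load sits in parallel with R2: R2‖R_L = (4.70 × 8.08) / (4.70 + 8.08) = 2.972 kΩ.
V_out = 36.2 × 2.972 / (9.99 + 2.972) = 36.2 × 2.972/12.96 = 8.30 V.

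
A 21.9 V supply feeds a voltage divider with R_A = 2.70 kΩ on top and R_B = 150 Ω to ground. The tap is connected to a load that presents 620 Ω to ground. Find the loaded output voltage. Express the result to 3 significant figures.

The load sits in parallel with R_B: R_B‖R_L = (150 × 620) / (150 + 620) = 120.8 Ω.
V_out = 21.9 × 120.8 / (2700 + 120.8) = 21.9 × 120.8/2821 = 0.938 V.

V_out ≈ 0.938 V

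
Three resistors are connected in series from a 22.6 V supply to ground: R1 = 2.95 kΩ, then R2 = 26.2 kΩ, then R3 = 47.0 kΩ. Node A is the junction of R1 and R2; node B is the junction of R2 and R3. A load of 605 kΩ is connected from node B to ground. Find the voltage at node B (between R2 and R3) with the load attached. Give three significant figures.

At node B, R3 is in parallel with the load: R3‖R_L = 43.61 kΩ.
Below node A the resistance is R2 + (R3‖R_L) = 69.81 kΩ, so V_A = 22.6 × 69.81/72.76 = 21.68 V.
Then V_B = V_A × (R3‖R_L)/(R2 + R3‖R_L) = 21.68 × 43.61/69.81 = 13.5 V.

V ≈ 13.5 V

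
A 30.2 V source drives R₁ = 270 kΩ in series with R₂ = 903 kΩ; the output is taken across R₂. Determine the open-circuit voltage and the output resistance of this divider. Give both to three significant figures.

V_th is the open-circuit tap voltage: 30.2 × 903/(270 + 903) = 23.2 V.
With the supply zeroed, R₁ and R₂ appear in parallel from the tap: R_th = R₁‖R₂ = (270 × 903)/1173 = 208 kΩ.

V_th = 23.2 V, R_th = 208 kΩ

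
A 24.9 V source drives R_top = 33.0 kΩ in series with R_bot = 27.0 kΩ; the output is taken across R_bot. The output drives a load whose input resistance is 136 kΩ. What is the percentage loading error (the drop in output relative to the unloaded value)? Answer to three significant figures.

The divider's output (Thévenin) resistance is R_top‖R_bot = 14.85 kΩ.
Fractional drop under load = R_th/(R_th + R_L) = 14.85 / (14.85 + 136) = 0.09844.
So the output falls by 9.84 %.

9.84 %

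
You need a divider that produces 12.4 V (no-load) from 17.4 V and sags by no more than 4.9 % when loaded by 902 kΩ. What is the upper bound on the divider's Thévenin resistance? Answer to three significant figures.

R_th ≤ 46.5 kΩ

Loading drop = R_th/(R_th + R_L) ≤ 0.0490, so R_th ≤ R_L · ε/(1−ε) = 902 kΩ × 0.0490/0.9510 = 46.5 kΩ.
(Any R1, R2 with R2/(R1+R2) = 0.713 and R1‖R2 ≤ 46.5 kΩ will meet the spec.)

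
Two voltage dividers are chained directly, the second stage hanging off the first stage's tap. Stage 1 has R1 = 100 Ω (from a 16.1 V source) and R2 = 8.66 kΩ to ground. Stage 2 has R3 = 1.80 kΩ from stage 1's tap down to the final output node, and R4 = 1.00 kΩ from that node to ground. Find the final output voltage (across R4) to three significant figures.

Stage 2 presents R3+R4 = 2800 Ω as a load on stage 1's tap.
Stage 1's lower leg becomes R2‖(R3+R4) = 2116 Ω, so V_mid = 16.1 × 2116/2216 = 15.37 V.
Stage 2 is itself unloaded: V_out = V_mid × R4/(R3+R4) = 15.37 × 1000/2800 = 5.49 V.

V_out ≈ 5.49 V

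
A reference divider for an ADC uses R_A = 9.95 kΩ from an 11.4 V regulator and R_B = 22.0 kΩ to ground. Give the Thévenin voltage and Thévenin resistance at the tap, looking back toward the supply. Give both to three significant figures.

V_th is the open-circuit tap voltage: 11.4 × 22.0/(9.95 + 22.0) = 7.85 V.
With the supply zeroed, R_A and R_B appear in parallel from the tap: R_th = R_A‖R_B = (9.95 × 22.0)/31.95 = 6.85 kΩ.

V_th = 7.85 V, R_th = 6.85 kΩ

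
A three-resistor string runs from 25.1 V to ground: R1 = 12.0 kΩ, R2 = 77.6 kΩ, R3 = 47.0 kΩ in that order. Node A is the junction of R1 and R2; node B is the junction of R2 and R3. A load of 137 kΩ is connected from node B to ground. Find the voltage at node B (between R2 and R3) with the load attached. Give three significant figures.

At node B, R3 is in parallel with the load: R3‖R_L = 34.99 kΩ.
Below node A the resistance is R2 + (R3‖R_L) = 112.6 kΩ, so V_A = 25.1 × 112.6/124.6 = 22.68 V.
Then V_B = V_A × (R3‖R_L)/(R2 + R3‖R_L) = 22.68 × 34.99/112.6 = 7.05 V.

V ≈ 7.05 V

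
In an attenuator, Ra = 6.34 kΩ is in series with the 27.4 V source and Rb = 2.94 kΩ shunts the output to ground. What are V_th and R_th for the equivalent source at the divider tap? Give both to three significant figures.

V_th = 8.68 V, R_th = 2.01 kΩ

V_th is the open-circuit tap voltage: 27.4 × 2.94/(6.34 + 2.94) = 8.68 V.
With the supply zeroed, Ra and Rb appear in parallel from the tap: R_th = Ra‖Rb = (6.34 × 2.94)/9.280 = 2.01 kΩ.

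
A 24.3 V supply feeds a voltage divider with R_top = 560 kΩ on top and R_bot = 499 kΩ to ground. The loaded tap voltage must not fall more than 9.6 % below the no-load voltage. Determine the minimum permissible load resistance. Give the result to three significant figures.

Output resistance R_th = R_top‖R_bot = (560 × 499)/1059 = 263.9 kΩ.
The fractional drop is R_th/(R_th + R_L); requiring this ≤ 0.0960 gives R_L ≥ R_th(1/0.0960 − 1) = 263.9 × 9.417 = 2.48 MΩ.

R_L(min) ≈ 2.48 MΩ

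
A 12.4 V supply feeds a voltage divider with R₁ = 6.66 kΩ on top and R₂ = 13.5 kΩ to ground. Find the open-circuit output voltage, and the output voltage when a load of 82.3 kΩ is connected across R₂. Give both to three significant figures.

Unloaded: 8.30 V; loaded: 7.88 V

Open-circuit: V = 12.4 × 13.5/(6.66 + 13.5) = 8.30 V.
With the load, R₂ becomes R₂‖R_L = 11.60 kΩ, so V = 12.4 × 11.60/18.26 = 7.88 V.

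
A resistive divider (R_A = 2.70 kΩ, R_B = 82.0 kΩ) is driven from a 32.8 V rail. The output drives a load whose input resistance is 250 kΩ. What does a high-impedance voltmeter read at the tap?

The load sits in parallel with R_B: R_B‖R_L = (82.0 × 250) / (82.0 + 250) = 61.75 kΩ.
V_out = 32.8 × 61.75 / (2.70 + 61.75) = 32.8 × 61.75/64.45 = 31.4 V.

V_out ≈ 31.4 V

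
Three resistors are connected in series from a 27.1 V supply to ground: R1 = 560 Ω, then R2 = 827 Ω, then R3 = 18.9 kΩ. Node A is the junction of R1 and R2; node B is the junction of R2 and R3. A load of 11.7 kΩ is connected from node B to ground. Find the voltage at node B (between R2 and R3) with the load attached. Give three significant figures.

V ≈ 22.7 V

At node B, R3 is in parallel with the load: R3‖R_L = 7226 Ω.
Below node A the resistance is R2 + (R3‖R_L) = 8053 Ω, so V_A = 27.1 × 8053/8613 = 25.34 V.
Then V_B = V_A × (R3‖R_L)/(R2 + R3‖R_L) = 25.34 × 7226/8053 = 22.7 V.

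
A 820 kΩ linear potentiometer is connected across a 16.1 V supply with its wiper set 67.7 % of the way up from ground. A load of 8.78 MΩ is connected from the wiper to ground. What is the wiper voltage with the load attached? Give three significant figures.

The wiper splits the pot into (1−α)R = 264.9 kΩ above and αR = 555.1 kΩ below.
Lower section ‖ load = 522.1 kΩ.
V_wiper = 16.1 × 522.1/(264.9 + 522.1) = 10.7 V.

V ≈ 10.7 V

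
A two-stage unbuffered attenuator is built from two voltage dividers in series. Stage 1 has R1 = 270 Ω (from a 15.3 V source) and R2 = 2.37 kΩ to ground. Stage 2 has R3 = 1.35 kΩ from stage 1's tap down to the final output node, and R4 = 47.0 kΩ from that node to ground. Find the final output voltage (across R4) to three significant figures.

V_out ≈ 13.3 V

Stage 2 presents R3+R4 = 48350 Ω as a load on stage 1's tap.
Stage 1's lower leg becomes R2‖(R3+R4) = 2259 Ω, so V_mid = 15.3 × 2259/2529 = 13.67 V.
Stage 2 is itself unloaded: V_out = V_mid × R4/(R3+R4) = 13.67 × 47000/48350 = 13.3 V.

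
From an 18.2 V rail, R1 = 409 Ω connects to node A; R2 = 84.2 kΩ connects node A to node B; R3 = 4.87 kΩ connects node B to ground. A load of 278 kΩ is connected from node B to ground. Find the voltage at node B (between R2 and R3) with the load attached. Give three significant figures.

At node B, R3 is in parallel with the load: R3‖R_L = 4786 Ω.
Below node A the resistance is R2 + (R3‖R_L) = 88990 Ω, so V_A = 18.2 × 88990/89400 = 18.12 V.
Then V_B = V_A × (R3‖R_L)/(R2 + R3‖R_L) = 18.12 × 4786/88990 = 0.974 V.

V ≈ 0.974 V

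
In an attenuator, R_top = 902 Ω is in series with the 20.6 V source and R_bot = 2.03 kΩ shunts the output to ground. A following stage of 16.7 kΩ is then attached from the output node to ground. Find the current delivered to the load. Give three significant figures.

I_L ≈ 0.823 mA

R_bot‖R_L = 1810 Ω; V_out = 20.6 × 1810/2712 = 13.75 V.
I_L = V_out / R_L = 13.75 / 16.7 kΩ = 0.823 mA.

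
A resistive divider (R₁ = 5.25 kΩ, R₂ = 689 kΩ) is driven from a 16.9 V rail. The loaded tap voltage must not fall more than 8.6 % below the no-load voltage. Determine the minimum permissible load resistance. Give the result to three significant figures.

R_L(min) ≈ 55.4 kΩ

Output resistance R_th = R₁‖R₂ = (5.25 × 689)/694.2 = 5.210 kΩ.
The fractional drop is R_th/(R_th + R_L); requiring this ≤ 0.0860 gives R_L ≥ R_th(1/0.0860 − 1) = 5.210 × 10.63 = 55.4 kΩ.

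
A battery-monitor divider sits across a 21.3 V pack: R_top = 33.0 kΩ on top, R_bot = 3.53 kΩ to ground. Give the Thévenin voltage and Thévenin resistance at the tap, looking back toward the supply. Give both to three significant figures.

V_th = 2.06 V, R_th = 3.19 kΩ

V_th is the open-circuit tap voltage: 21.3 × 3.53/(33.0 + 3.53) = 2.06 V.
With the supply zeroed, R_top and R_bot appear in parallel from the tap: R_th = R_top‖R_bot = (33.0 × 3.53)/36.53 = 3.19 kΩ.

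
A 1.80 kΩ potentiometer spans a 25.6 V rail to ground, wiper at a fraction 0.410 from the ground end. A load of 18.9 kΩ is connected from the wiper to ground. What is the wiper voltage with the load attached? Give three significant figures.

The wiper splits the pot into (1−α)R = 1062 Ω above and αR = 738.0 Ω below.
Lower section ‖ load = 710.3 Ω.
V_wiper = 25.6 × 710.3/(1062 + 710.3) = 10.3 V.

V ≈ 10.3 V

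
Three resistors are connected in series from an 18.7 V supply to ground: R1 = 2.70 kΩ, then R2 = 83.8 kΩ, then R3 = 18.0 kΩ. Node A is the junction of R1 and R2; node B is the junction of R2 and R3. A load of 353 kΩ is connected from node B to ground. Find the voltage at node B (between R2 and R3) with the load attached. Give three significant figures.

V ≈ 3.09 V

At node B, R3 is in parallel with the load: R3‖R_L = 17.13 kΩ.
Below node A the resistance is R2 + (R3‖R_L) = 100.9 kΩ, so V_A = 18.7 × 100.9/103.6 = 18.21 V.
Then V_B = V_A × (R3‖R_L)/(R2 + R3‖R_L) = 18.21 × 17.13/100.9 = 3.09 V.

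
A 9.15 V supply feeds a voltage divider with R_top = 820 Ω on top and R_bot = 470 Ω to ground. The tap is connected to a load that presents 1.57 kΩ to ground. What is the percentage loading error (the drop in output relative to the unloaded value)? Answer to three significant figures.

16.0 %

Unloaded V = 9.15 × 470/1290 = 3.334 V.
Loaded: R_bot‖R_L = 361.7 Ω, giving V = 9.15 × 361.7/1182 = 2.801 V.
Drop = (3.334 − 2.801) / 3.334 = 16.0 %.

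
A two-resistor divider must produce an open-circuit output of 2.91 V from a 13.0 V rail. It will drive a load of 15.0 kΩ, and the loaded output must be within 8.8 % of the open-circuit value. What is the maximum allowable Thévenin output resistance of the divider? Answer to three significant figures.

R_th ≤ 1.45 kΩ

Loading drop = R_th/(R_th + R_L) ≤ 0.0880, so R_th ≤ R_L · ε/(1−ε) = 15.0 kΩ × 0.0880/0.9120 = 1.45 kΩ.
(Any R1, R2 with R2/(R1+R2) = 0.224 and R1‖R2 ≤ 1.45 kΩ will meet the spec.)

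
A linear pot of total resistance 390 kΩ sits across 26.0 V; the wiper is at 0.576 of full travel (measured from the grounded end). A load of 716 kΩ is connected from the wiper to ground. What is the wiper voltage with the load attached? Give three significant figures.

The wiper splits the pot into (1−α)R = 165.4 kΩ above and αR = 224.6 kΩ below.
Lower section ‖ load = 171.0 kΩ.
V_wiper = 26.0 × 171.0/(165.4 + 171.0) = 13.2 V.

V ≈ 13.2 V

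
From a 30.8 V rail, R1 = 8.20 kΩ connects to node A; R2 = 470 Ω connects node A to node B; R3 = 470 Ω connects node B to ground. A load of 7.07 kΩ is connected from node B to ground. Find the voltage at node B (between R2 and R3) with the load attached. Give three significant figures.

At node B, R3 is in parallel with the load: R3‖R_L = 440.7 Ω.
Below node A the resistance is R2 + (R3‖R_L) = 910.7 Ω, so V_A = 30.8 × 910.7/9111 = 3.079 V.
Then V_B = V_A × (R3‖R_L)/(R2 + R3‖R_L) = 3.079 × 440.7/910.7 = 1.49 V.

V ≈ 1.49 V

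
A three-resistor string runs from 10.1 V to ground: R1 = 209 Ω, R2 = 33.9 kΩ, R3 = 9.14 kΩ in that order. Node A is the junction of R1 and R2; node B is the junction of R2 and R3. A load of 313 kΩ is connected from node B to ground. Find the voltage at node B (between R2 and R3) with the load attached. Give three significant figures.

At node B, R3 is in parallel with the load: R3‖R_L = 8881 Ω.
Below node A the resistance is R2 + (R3‖R_L) = 42780 Ω, so V_A = 10.1 × 42780/42990 = 10.05 V.
Then V_B = V_A × (R3‖R_L)/(R2 + R3‖R_L) = 10.05 × 8881/42780 = 2.09 V.

V ≈ 2.09 V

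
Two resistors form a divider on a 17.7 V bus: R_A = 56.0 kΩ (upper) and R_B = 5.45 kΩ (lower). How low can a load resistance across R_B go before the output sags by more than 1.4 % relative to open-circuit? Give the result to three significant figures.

R_L(min) ≈ 350 kΩ

Output resistance R_th = R_A‖R_B = (56.0 × 5.45)/61.45 = 4.967 kΩ.
The fractional drop is R_th/(R_th + R_L); requiring this ≤ 0.0140 gives R_L ≥ R_th(1/0.0140 − 1) = 4.967 × 70.43 = 350 kΩ.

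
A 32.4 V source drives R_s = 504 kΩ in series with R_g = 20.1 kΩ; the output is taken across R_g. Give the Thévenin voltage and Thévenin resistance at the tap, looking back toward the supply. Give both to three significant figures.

V_th = 1.24 V, R_th = 19.3 kΩ

V_th is the open-circuit tap voltage: 32.4 × 20.1/(504 + 20.1) = 1.24 V.
With the supply zeroed, R_s and R_g appear in parallel from the tap: R_th = R_s‖R_g = (504 × 20.1)/524.1 = 19.3 kΩ.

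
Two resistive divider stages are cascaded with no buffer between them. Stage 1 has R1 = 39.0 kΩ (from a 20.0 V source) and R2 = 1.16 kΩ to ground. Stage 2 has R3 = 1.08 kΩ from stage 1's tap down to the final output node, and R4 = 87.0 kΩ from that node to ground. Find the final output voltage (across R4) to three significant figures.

V_out ≈ 0.563 V

Stage 2 presents R3+R4 = 88.08 kΩ as a load on stage 1's tap.
Stage 1's lower leg becomes R2‖(R3+R4) = 1.145 kΩ, so V_mid = 20.0 × 1.145/40.14 = 0.5704 V.
Stage 2 is itself unloaded: V_out = V_mid × R4/(R3+R4) = 0.5704 × 87.0/88.08 = 0.563 V.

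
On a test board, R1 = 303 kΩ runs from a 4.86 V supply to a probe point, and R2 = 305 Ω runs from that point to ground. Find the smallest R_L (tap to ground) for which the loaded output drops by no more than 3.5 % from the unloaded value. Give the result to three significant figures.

R_L(min) ≈ 8.40 kΩ

Output resistance R_th = R1‖R2 = (303000 × 305)/303300 = 304.7 Ω.
The fractional drop is R_th/(R_th + R_L); requiring this ≤ 0.0350 gives R_L ≥ R_th(1/0.0350 − 1) = 304.7 × 27.57 = 8.40 kΩ.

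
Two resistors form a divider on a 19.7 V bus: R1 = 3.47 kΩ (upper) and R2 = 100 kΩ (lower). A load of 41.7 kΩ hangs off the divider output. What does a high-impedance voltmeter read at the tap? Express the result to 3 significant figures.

The load sits in parallel with R2: R2‖R_L = (100 × 41.7) / (100 + 41.7) = 29.43 kΩ.
V_out = 19.7 × 29.43 / (3.47 + 29.43) = 19.7 × 29.43/32.90 = 17.6 V.
(Unloaded it would have been 19.0 V.)

V_out ≈ 17.6 V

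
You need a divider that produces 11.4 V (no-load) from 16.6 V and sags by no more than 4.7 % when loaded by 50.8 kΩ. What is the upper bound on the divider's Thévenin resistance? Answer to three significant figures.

Loading drop = R_th/(R_th + R_L) ≤ 0.0470, so R_th ≤ R_L · ε/(1−ε) = 50.8 kΩ × 0.0470/0.9530 = 2.51 kΩ.
(Any R1, R2 with R2/(R1+R2) = 0.687 and R1‖R2 ≤ 2.51 kΩ will meet the spec.)

R_th ≤ 2.51 kΩ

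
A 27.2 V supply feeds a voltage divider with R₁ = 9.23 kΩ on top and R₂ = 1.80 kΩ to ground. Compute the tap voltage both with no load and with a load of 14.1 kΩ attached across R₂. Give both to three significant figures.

Unloaded: 4.44 V; loaded: 4.01 V

Open-circuit: V = 27.2 × 1.80/(9.23 + 1.80) = 4.44 V.
With the load, R₂ becomes R₂‖R_L = 1.596 kΩ, so V = 27.2 × 1.596/10.83 = 4.01 V.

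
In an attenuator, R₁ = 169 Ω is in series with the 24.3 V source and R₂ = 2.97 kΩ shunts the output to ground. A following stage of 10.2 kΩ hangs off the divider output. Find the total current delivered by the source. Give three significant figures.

I ≈ 9.84 mA

R₂‖R_L = 2300 Ω, so the source sees R₁ + R₂‖R_L = 2469 Ω.
I = 24.3 V / 2469 Ω = 9.84 mA.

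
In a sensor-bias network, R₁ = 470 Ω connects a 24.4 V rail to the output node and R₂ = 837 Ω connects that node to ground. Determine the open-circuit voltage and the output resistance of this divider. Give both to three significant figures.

V_th is the open-circuit tap voltage: 24.4 × 837/(470 + 837) = 15.6 V.
With the supply zeroed, R₁ and R₂ appear in parallel from the tap: R_th = R₁‖R₂ = (470 × 837)/1307 = 301 Ω.

V_th = 15.6 V, R_th = 301 Ω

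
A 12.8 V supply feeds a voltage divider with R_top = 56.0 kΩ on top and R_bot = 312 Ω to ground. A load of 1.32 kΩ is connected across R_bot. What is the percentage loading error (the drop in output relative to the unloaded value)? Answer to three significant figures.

19.0 %

The divider's output (Thévenin) resistance is R_top‖R_bot = 310.3 Ω.
Fractional drop under load = R_th/(R_th + R_L) = 310.3 / (310.3 + 1320) = 0.1903.
So the output falls by 19.0 %.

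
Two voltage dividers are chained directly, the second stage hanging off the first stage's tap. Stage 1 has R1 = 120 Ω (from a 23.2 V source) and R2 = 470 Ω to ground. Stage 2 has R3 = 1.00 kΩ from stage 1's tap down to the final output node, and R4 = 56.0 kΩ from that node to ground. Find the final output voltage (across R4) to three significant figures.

V_out ≈ 18.1 V

Stage 2 presents R3+R4 = 57000 Ω as a load on stage 1's tap.
Stage 1's lower leg becomes R2‖(R3+R4) = 466.2 Ω, so V_mid = 23.2 × 466.2/586.2 = 18.45 V.
Stage 2 is itself unloaded: V_out = V_mid × R4/(R3+R4) = 18.45 × 56000/57000 = 18.1 V.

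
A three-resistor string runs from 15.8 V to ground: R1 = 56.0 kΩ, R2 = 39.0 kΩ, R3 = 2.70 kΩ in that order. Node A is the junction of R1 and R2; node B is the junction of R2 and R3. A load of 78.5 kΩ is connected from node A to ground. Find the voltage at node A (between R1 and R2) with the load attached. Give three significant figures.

V ≈ 5.17 V

Below node A the series string R2+R3 = 41.70 kΩ sits in parallel with the 78.5 kΩ load: 27.23 kΩ.
V_A = 15.8 × 27.23/(56.0 + 27.23) = 5.17 V.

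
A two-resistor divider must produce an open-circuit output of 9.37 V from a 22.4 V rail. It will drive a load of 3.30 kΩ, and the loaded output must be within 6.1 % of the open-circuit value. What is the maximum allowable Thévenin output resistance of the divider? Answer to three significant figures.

Loading drop = R_th/(R_th + R_L) ≤ 0.0610, so R_th ≤ R_L · ε/(1−ε) = 3.30 kΩ × 0.0610/0.9390 = 214 Ω.

R_th ≤ 214 Ω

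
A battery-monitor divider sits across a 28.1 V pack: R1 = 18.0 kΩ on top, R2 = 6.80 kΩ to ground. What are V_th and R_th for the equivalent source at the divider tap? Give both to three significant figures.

V_th is the open-circuit tap voltage: 28.1 × 6.80/(18.0 + 6.80) = 7.70 V.
With the supply zeroed, R1 and R2 appear in parallel from the tap: R_th = R1‖R2 = (18.0 × 6.80)/24.80 = 4.94 kΩ.

V_th = 7.70 V, R_th = 4.94 kΩ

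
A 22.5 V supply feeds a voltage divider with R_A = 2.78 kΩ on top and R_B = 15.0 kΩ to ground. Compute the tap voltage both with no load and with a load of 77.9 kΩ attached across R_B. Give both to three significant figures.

Unloaded: 19.0 V; loaded: 18.4 V

Open-circuit: V = 22.5 × 15.0/(2.78 + 15.0) = 19.0 V.
With the load, R_B becomes R_B‖R_L = 12.58 kΩ, so V = 22.5 × 12.58/15.36 = 18.4 V.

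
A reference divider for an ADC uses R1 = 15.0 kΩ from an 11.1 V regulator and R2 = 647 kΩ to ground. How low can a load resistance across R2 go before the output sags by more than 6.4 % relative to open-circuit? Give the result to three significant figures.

R_L(min) ≈ 214 kΩ

Output resistance R_th = R1‖R2 = (15.0 × 647)/662.0 = 14.66 kΩ.
The fractional drop is R_th/(R_th + R_L); requiring this ≤ 0.0640 gives R_L ≥ R_th(1/0.0640 − 1) = 14.66 × 14.62 = 214 kΩ.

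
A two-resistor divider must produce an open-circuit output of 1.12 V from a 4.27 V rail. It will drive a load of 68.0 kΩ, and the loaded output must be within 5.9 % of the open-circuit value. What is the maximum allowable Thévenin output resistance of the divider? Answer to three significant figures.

R_th ≤ 4.26 kΩ

Loading drop = R_th/(R_th + R_L) ≤ 0.0590, so R_th ≤ R_L · ε/(1−ε) = 68.0 kΩ × 0.0590/0.9410 = 4.26 kΩ.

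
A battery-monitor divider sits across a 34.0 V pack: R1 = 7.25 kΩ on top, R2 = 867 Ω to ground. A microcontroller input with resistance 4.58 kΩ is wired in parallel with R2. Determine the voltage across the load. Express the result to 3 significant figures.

The load sits in parallel with R2: R2‖R_L = (867 × 4580) / (867 + 4580) = 729.0 Ω.
V_out = 34.0 × 729.0 / (7250 + 729.0) = 34.0 × 729.0/7979 = 3.11 V.

V_out ≈ 3.11 V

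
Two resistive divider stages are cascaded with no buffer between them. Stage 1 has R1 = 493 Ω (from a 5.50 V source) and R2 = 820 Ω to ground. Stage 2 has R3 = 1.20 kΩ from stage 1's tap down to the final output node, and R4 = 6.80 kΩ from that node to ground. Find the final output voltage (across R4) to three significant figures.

Stage 2 presents R3+R4 = 8000 Ω as a load on stage 1's tap.
Stage 1's lower leg becomes R2‖(R3+R4) = 743.8 Ω, so V_mid = 5.50 × 743.8/1237 = 3.308 V.
Stage 2 is itself unloaded: V_out = V_mid × R4/(R3+R4) = 3.308 × 6800/8000 = 2.81 V.

V_out ≈ 2.81 V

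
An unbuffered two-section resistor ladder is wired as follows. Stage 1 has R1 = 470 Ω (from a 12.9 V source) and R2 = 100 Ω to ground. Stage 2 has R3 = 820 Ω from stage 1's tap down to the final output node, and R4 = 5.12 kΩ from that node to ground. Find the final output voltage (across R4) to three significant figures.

Stage 2 presents R3+R4 = 5940 Ω as a load on stage 1's tap.
Stage 1's lower leg becomes R2‖(R3+R4) = 98.34 Ω, so V_mid = 12.9 × 98.34/568.3 = 2.232 V.
Stage 2 is itself unloaded: V_out = V_mid × R4/(R3+R4) = 2.232 × 5120/5940 = 1.92 V.

V_out ≈ 1.92 V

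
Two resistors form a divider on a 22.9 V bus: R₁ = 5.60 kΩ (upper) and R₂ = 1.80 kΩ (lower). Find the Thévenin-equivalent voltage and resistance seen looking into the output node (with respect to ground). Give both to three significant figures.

V_th is the open-circuit tap voltage: 22.9 × 1.80/(5.60 + 1.80) = 5.57 V.
With the supply zeroed, R₁ and R₂ appear in parallel from the tap: R_th = R₁‖R₂ = (5.60 × 1.80)/7.400 = 1.36 kΩ.

V_th = 5.57 V, R_th = 1.36 kΩ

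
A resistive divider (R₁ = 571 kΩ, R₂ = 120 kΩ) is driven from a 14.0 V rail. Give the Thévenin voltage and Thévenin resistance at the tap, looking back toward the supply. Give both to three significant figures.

V_th = 2.43 V, R_th = 99.2 kΩ

V_th is the open-circuit tap voltage: 14.0 × 120/(571 + 120) = 2.43 V.
With the supply zeroed, R₁ and R₂ appear in parallel from the tap: R_th = R₁‖R₂ = (571 × 120)/691.0 = 99.2 kΩ.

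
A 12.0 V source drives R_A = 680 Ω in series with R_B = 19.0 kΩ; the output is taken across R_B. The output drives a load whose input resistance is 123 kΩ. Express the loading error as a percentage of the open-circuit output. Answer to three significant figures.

The divider's output (Thévenin) resistance is R_A‖R_B = 656.5 Ω.
Fractional drop under load = R_th/(R_th + R_L) = 656.5 / (656.5 + 123000) = 0.005309.
So the output falls by 0.531 %.

0.531 %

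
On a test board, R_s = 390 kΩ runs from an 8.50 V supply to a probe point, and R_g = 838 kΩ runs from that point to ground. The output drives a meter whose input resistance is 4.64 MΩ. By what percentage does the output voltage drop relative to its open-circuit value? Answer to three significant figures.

5.42 %

The divider's output (Thévenin) resistance is R_s‖R_g = 266.1 kΩ.
Fractional drop under load = R_th/(R_th + R_L) = 266.1 / (266.1 + 4640) = 0.05425.
So the output falls by 5.42 %.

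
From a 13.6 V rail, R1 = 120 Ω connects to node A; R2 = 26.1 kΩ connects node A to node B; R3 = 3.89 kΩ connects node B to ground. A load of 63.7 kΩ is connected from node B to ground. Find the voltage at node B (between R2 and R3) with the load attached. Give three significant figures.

At node B, R3 is in parallel with the load: R3‖R_L = 3666 Ω.
Below node A the resistance is R2 + (R3‖R_L) = 29770 Ω, so V_A = 13.6 × 29770/29890 = 13.55 V.
Then V_B = V_A × (R3‖R_L)/(R2 + R3‖R_L) = 13.55 × 3666/29770 = 1.67 V.

V ≈ 1.67 V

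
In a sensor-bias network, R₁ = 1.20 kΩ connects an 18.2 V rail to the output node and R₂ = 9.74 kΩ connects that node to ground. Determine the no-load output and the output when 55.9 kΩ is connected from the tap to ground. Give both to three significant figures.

Unloaded: 16.2 V; loaded: 15.9 V

Open-circuit: V = 18.2 × 9.74/(1.20 + 9.74) = 16.2 V.
With the load, R₂ becomes R₂‖R_L = 8.295 kΩ, so V = 18.2 × 8.295/9.495 = 15.9 V.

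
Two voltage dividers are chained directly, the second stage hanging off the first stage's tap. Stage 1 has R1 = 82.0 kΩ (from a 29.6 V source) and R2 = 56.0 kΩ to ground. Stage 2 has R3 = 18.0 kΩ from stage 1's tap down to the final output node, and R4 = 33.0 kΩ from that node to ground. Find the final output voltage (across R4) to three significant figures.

V_out ≈ 4.70 V

Stage 2 presents R3+R4 = 51.00 kΩ as a load on stage 1's tap.
Stage 1's lower leg becomes R2‖(R3+R4) = 26.69 kΩ, so V_mid = 29.6 × 26.69/108.7 = 7.269 V.
Stage 2 is itself unloaded: V_out = V_mid × R4/(R3+R4) = 7.269 × 33.0/51.00 = 4.70 V.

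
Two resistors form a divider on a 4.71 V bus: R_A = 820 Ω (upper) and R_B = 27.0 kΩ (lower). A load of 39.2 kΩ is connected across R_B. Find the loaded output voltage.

The load sits in parallel with R_B: R_B‖R_L = (27000 × 39200) / (27000 + 39200) = 15990 Ω.
V_out = 4.71 × 15990 / (820 + 15990) = 4.71 × 15990/16810 = 4.48 V.
(Unloaded it would have been 4.57 V.)

V_out ≈ 4.48 V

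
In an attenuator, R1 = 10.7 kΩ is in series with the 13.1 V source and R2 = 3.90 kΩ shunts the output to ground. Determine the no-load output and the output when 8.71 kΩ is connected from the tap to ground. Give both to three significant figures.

Unloaded: 3.50 V; loaded: 2.63 V

Open-circuit: V = 13.1 × 3.90/(10.7 + 3.90) = 3.50 V.
With the load, R2 becomes R2‖R_L = 2.694 kΩ, so V = 13.1 × 2.694/13.39 = 2.63 V.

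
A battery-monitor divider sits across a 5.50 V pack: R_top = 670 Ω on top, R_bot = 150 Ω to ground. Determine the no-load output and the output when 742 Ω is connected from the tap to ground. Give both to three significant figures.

Open-circuit: V = 5.50 × 150/(670 + 150) = 1.01 V.
With the load, R_bot becomes R_bot‖R_L = 124.8 Ω, so V = 5.50 × 124.8/794.8 = 0.863 V.

Unloaded: 1.01 V; loaded: 0.863 V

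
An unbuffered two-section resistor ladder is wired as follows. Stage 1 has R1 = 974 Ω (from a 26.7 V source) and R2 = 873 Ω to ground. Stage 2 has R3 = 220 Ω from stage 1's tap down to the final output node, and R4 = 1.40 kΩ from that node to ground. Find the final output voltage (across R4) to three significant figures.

V_out ≈ 8.49 V

Stage 2 presents R3+R4 = 1620 Ω as a load on stage 1's tap.
Stage 1's lower leg becomes R2‖(R3+R4) = 567.3 Ω, so V_mid = 26.7 × 567.3/1541 = 9.827 V.
Stage 2 is itself unloaded: V_out = V_mid × R4/(R3+R4) = 9.827 × 1400/1620 = 8.49 V.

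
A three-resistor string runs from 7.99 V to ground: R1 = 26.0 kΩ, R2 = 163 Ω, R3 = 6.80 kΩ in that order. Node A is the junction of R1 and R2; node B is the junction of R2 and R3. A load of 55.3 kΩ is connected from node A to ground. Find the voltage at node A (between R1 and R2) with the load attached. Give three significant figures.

V ≈ 1.54 V

Below node A the series string R2+R3 = 6963 Ω sits in parallel with the 55300 Ω load: 6184 Ω.
V_A = 7.99 × 6184/(26000 + 6184) = 1.54 V.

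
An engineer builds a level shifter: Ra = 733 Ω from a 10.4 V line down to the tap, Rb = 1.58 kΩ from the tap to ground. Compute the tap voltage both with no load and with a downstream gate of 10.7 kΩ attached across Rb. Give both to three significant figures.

Unloaded: 7.10 V; loaded: 6.79 V

Open-circuit: V = 10.4 × 1580/(733 + 1580) = 7.10 V.
With the load, Rb becomes Rb‖R_L = 1377 Ω, so V = 10.4 × 1377/2110 = 6.79 V.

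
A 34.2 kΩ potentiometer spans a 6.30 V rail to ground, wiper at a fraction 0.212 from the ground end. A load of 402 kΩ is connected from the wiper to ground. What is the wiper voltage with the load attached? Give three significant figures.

The wiper splits the pot into (1−α)R = 26.95 kΩ above and αR = 7.250 kΩ below.
Lower section ‖ load = 7.122 kΩ.
V_wiper = 6.30 × 7.122/(26.95 + 7.122) = 1.32 V.

V ≈ 1.32 V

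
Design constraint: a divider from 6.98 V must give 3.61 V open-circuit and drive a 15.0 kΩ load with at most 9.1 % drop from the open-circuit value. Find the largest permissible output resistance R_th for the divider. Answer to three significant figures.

R_th ≤ 1.50 kΩ

Loading drop = R_th/(R_th + R_L) ≤ 0.0910, so R_th ≤ R_L · ε/(1−ε) = 15.0 kΩ × 0.0910/0.9090 = 1.50 kΩ.
(Any R1, R2 with R2/(R1+R2) = 0.517 and R1‖R2 ≤ 1.50 kΩ will meet the spec.)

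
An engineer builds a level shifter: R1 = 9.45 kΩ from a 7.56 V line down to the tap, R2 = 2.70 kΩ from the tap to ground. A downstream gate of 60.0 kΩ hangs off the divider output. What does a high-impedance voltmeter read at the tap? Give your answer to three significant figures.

V_out ≈ 1.62 V

The load sits in parallel with R2: R2‖R_L = (2.70 × 60.0) / (2.70 + 60.0) = 2.584 kΩ.
V_out = 7.56 × 2.584 / (9.45 + 2.584) = 7.56 × 2.584/12.03 = 1.62 V.
(Unloaded it would have been 1.68 V.)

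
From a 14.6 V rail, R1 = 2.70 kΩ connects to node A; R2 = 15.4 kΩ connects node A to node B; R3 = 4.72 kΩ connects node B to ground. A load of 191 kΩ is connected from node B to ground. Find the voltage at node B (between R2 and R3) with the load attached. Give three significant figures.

At node B, R3 is in parallel with the load: R3‖R_L = 4.606 kΩ.
Below node A the resistance is R2 + (R3‖R_L) = 20.01 kΩ, so V_A = 14.6 × 20.01/22.71 = 12.86 V.
Then V_B = V_A × (R3‖R_L)/(R2 + R3‖R_L) = 12.86 × 4.606/20.01 = 2.96 V.

V ≈ 2.96 V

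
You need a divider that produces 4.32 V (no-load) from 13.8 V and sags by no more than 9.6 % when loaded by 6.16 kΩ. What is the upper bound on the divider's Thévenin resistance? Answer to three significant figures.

Loading drop = R_th/(R_th + R_L) ≤ 0.0960, so R_th ≤ R_L · ε/(1−ε) = 6.16 kΩ × 0.0960/0.9040 = 654 Ω.
(Any R1, R2 with R2/(R1+R2) = 0.313 and R1‖R2 ≤ 654 Ω will meet the spec.)

R_th ≤ 654 Ω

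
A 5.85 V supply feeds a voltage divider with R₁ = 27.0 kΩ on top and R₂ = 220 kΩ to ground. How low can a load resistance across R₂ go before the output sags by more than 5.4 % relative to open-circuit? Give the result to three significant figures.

R_L(min) ≈ 421 kΩ

Output resistance R_th = R₁‖R₂ = (27.0 × 220)/247.0 = 24.05 kΩ.
The fractional drop is R_th/(R_th + R_L); requiring this ≤ 0.0540 gives R_L ≥ R_th(1/0.0540 − 1) = 24.05 × 17.52 = 421 kΩ.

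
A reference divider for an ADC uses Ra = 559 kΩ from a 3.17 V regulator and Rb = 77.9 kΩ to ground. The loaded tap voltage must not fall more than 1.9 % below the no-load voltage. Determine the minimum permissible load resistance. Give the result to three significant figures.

Output resistance R_th = Ra‖Rb = (559 × 77.9)/636.9 = 68.37 kΩ.
The fractional drop is R_th/(R_th + R_L); requiring this ≤ 0.0190 gives R_L ≥ R_th(1/0.0190 − 1) = 68.37 × 51.63 = 3.53 MΩ.

R_L(min) ≈ 3.53 MΩ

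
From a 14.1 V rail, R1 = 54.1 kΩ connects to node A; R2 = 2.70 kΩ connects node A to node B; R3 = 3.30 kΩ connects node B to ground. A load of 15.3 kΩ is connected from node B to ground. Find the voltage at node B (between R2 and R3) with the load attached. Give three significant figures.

At node B, R3 is in parallel with the load: R3‖R_L = 2.715 kΩ.
Below node A the resistance is R2 + (R3‖R_L) = 5.415 kΩ, so V_A = 14.1 × 5.415/59.51 = 1.283 V.
Then V_B = V_A × (R3‖R_L)/(R2 + R3‖R_L) = 1.283 × 2.715/5.415 = 0.643 V.

V ≈ 0.643 V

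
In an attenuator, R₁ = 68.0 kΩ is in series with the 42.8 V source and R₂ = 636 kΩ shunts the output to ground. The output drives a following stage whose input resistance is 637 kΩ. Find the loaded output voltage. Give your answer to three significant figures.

The load sits in parallel with R₂: R₂‖R_L = (636 × 637) / (636 + 637) = 318.2 kΩ.
V_out = 42.8 × 318.2 / (68.0 + 318.2) = 42.8 × 318.2/386.2 = 35.3 V.

V_out ≈ 35.3 V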